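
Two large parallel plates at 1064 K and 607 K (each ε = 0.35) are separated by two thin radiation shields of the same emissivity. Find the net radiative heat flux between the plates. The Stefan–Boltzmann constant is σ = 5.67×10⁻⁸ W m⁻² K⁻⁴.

Each of the 3 gaps contributes resistance (2/ε − 1) = 2/0.35 − 1 = 4.714; total = 14.14.
q = σ(T₁⁴ − T₂⁴) / 14.14 = 5.67×10⁻⁸ × 1.15×10^12 / 14.14 = 4590 W/m².

q ≈ 4590 W/m²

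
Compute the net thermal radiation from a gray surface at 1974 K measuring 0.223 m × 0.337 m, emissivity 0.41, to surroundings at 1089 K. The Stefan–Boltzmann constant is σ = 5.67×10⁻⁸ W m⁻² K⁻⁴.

Q ≈ 24100 W

A = 0.223 × 0.337 = 0.0752 m².
Q = εσA(T⁴ − T_s⁴). T⁴ − T_s⁴ = (1974)⁴ − (1089)⁴ = 1.52×10^13 − 1.41×10^12 = 1.38×10^13 K⁴.
Q = 0.41 × 5.67×10⁻⁸ × 0.0752 × 1.38×10^13 = 24100 W.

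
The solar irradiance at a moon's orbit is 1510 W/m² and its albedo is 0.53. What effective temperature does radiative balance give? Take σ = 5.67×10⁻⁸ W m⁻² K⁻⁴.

T ≈ 237 K

Power absorbed = (1−a)S·πR²; power emitted = 4πR²σT⁴. Equating and cancelling πR²:
T = ((1−a)S / 4σ)^(1/4) = (710 / (4 × 5.67×10⁻⁸))^(1/4) = (3.13×10^9)^(1/4).
T = 237 K.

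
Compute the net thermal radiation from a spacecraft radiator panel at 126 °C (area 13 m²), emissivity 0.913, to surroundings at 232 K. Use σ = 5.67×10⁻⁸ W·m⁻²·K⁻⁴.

Q ≈ 15100 W

Convert: 126 °C = 399 K.
Q = εσA(T⁴ − T_s⁴). T⁴ − T_s⁴ = (399)⁴ − (232)⁴ = 2.53×10^10 − 2.90×10^9 = 2.24×10^10 K⁴.
Q = 0.913 × 5.67×10⁻⁸ × 13.0 × 2.24×10^10 = 15100 W.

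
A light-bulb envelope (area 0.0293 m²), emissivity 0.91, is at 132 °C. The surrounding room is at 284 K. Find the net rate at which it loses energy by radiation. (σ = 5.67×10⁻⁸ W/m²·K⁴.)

Convert: 132 °C = 405 K.
Q = εσA(T⁴ − T_s⁴). T⁴ − T_s⁴ = (405)⁴ − (284)⁴ = 2.69×10^10 − 6.51×10^9 = 2.04×10^10 K⁴.
Q = 0.91 × 5.67×10⁻⁸ × 0.0293 × 2.04×10^10 = 30.8 W.

Q ≈ 30.8 W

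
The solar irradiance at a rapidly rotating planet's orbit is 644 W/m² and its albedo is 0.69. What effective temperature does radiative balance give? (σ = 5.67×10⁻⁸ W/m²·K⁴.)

T ≈ 172 K

Power absorbed = (1−a)S·πR²; power emitted = 4πR²σT⁴. Equating and cancelling πR²:
T = ((1−a)S / 4σ)^(1/4) = (200 / (4 × 5.67×10⁻⁸))^(1/4) = (8.80×10^8)^(1/4).
T = 172 K.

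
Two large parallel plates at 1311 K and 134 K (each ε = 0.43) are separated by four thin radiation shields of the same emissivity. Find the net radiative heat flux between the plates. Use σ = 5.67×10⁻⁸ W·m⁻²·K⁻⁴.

q ≈ 9170 W/m²

Each of the 5 gaps contributes resistance (2/ε − 1) = 2/0.43 − 1 = 3.651; total = 18.26.
q = σ(T₁⁴ − T₂⁴) / 18.26 = 5.67×10⁻⁸ × 2.95×10^12 / 18.26 = 9170 W/m².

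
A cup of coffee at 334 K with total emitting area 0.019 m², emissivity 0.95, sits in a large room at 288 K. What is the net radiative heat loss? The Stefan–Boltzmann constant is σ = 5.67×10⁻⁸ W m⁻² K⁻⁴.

Q ≈ 5.70 W

Q = εσA(T⁴ − T_s⁴). T⁴ − T_s⁴ = (334)⁴ − (288)⁴ = 1.24×10^10 − 6.88×10^9 = 5.57×10^9 K⁴.
Q = 0.95 × 5.67×10⁻⁸ × 0.0190 × 5.57×10^9 = 5.70 W.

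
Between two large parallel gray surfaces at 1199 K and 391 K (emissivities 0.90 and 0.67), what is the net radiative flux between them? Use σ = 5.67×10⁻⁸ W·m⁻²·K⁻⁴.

For two large parallel gray plates, q = σ(T₁⁴ − T₂⁴) / (1/ε₁ + 1/ε₂ − 1).
1/ε₁ + 1/ε₂ − 1 = 1/0.90 + 1/0.67 − 1 = 1.604.
T₁⁴ − T₂⁴ = 2.07×10^12 − 2.34×10^10 = 2.04×10^12 K⁴.
q = 5.67×10⁻⁸ × 2.04×10^12 / 1.604 = 72200 W/m².

q ≈ 72200 W/m²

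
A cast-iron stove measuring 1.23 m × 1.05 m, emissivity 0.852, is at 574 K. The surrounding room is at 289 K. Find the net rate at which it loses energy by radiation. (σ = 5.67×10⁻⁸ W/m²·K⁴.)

Q ≈ 6340 W

A = 1.23 × 1.05 = 1.29 m².
Q = εσA(T⁴ − T_s⁴). T⁴ − T_s⁴ = (574)⁴ − (289)⁴ = 1.09×10^11 − 6.98×10^9 = 1.02×10^11 K⁴.
Q = 0.852 × 5.67×10⁻⁸ × 1.29 × 1.02×10^11 = 6340 W.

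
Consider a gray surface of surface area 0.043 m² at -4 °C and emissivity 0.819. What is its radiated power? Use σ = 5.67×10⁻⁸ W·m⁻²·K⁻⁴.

P ≈ 10.5 W

-4 °C = 269 K.
Stefan–Boltzmann: P = εσAT⁴ = 0.819 × 5.67×10⁻⁸ × 0.0430 × (269)⁴ = 0.819 × 5.67×10⁻⁸ × 0.0430 × 5.24×10^9.
P = 10.5 W.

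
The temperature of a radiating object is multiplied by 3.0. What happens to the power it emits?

factor ≈ 81.0

P ∝ T⁴, so the power scales as (3.0)⁴ = 81.0.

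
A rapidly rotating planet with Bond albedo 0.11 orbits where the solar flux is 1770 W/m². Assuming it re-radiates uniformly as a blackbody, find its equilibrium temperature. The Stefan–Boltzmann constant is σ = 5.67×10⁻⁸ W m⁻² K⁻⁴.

Power absorbed = (1−a)S·πR²; power emitted = 4πR²σT⁴. Equating and cancelling πR²:
T = ((1−a)S / 4σ)^(1/4) = (1580 / (4 × 5.67×10⁻⁸))^(1/4) = (6.95×10^9)^(1/4).
T = 289 K.

T ≈ 289 K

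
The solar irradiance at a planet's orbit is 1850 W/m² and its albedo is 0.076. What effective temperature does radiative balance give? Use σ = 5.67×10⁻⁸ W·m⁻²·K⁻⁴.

Power absorbed = (1−a)S·πR²; power emitted = 4πR²σT⁴. Equating and cancelling πR²:
T = ((1−a)S / 4σ)^(1/4) = (1710 / (4 × 5.67×10⁻⁸))^(1/4) = (7.54×10^9)^(1/4).
T = 295 K.

T ≈ 295 K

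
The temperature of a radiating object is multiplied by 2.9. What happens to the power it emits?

factor ≈ 70.7

P ∝ T⁴, so the power scales as (2.9)⁴ = 70.7.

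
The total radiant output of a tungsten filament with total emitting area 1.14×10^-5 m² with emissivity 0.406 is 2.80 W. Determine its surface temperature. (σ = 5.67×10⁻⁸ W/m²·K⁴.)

T ≈ 1810 K

From P = εσAT⁴, T = (P / εσA)^(1/4) = (2.80 / (0.406 × 5.67×10⁻⁸ × 1.14×10^-5))^(1/4).
T = (1.07×10^13)^(1/4) = 1810 K.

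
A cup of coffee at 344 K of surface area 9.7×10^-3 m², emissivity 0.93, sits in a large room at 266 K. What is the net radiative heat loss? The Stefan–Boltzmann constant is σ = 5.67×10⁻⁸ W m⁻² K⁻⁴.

Q = εσA(T⁴ − T_s⁴). T⁴ − T_s⁴ = (344)⁴ − (266)⁴ = 1.40×10^10 − 5.01×10^9 = 9.00×10^9 K⁴.
Q = 0.93 × 5.67×10⁻⁸ × 9.70×10^-3 × 9.00×10^9 = 4.60 W.

Q ≈ 4.60 W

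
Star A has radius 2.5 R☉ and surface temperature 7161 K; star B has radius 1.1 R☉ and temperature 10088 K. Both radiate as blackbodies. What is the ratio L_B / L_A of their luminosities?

L = 4πR²σT⁴ ∝ R²T⁴, so L_B/L_A = (1.1/2.5)² × (10088/7161)⁴ = 0.194 × 3.94 = 0.762.

L_B/L_A ≈ 0.762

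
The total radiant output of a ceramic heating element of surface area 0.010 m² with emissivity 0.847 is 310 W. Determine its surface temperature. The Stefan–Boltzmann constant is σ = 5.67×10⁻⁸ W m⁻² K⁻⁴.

T ≈ 896 K

From P = εσAT⁴, T = (P / εσA)^(1/4) = (310 / (0.847 × 5.67×10⁻⁸ × 0.0100))^(1/4).
T = (6.45×10^11)^(1/4) = 896 K.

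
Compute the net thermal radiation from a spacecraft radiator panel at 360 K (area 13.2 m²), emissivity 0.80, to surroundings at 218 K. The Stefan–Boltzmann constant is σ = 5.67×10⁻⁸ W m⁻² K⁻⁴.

Q = εσA(T⁴ − T_s⁴). T⁴ − T_s⁴ = (360)⁴ − (218)⁴ = 1.68×10^10 − 2.26×10^9 = 1.45×10^10 K⁴.
Q = 0.80 × 5.67×10⁻⁸ × 13.2 × 1.45×10^10 = 8700 W.

Q ≈ 8700 W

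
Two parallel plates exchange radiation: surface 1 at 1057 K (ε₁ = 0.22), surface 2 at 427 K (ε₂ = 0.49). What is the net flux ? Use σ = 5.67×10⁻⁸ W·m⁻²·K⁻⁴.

q ≈ 12300 W/m²

For two large parallel gray plates, q = σ(T₁⁴ − T₂⁴) / (1/ε₁ + 1/ε₂ − 1).
1/ε₁ + 1/ε₂ − 1 = 1/0.22 + 1/0.49 − 1 = 5.586.
T₁⁴ − T₂⁴ = 1.25×10^12 − 3.32×10^10 = 1.22×10^12 K⁴.
q = 5.67×10⁻⁸ × 1.22×10^12 / 5.586 = 12300 W/m².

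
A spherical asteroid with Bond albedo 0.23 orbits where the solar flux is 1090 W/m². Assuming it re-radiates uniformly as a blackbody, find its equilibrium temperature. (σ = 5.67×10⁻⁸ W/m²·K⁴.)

Power absorbed = (1−a)S·πR²; power emitted = 4πR²σT⁴. Equating and cancelling πR²:
T = ((1−a)S / 4σ)^(1/4) = (839 / (4 × 5.67×10⁻⁸))^(1/4) = (3.70×10^9)^(1/4).
T = 247 K.

T ≈ 247 K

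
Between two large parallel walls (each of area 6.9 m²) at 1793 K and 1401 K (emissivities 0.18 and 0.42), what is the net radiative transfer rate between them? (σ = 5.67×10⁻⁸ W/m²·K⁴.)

For two large parallel gray plates, q = σ(T₁⁴ − T₂⁴) / (1/ε₁ + 1/ε₂ − 1).
1/ε₁ + 1/ε₂ − 1 = 1/0.18 + 1/0.42 − 1 = 6.937.
T₁⁴ − T₂⁴ = 1.03×10^13 − 3.85×10^12 = 6.48×10^12 K⁴.
q = 5.67×10⁻⁸ × 6.48×10^12 / 6.937 = 53000 W/m².
Q = q·A = 53000 × 6.9 = 3.66×10^5 W.

Q ≈ 3.66×10^5 W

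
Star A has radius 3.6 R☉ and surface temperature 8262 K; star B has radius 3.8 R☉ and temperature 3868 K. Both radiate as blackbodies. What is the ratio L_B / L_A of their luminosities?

L = 4πR²σT⁴ ∝ R²T⁴, so L_B/L_A = (3.8/3.6)² × (3868/8262)⁴ = 1.11 × 0.0480 = 0.0535.

L_B/L_A ≈ 0.0535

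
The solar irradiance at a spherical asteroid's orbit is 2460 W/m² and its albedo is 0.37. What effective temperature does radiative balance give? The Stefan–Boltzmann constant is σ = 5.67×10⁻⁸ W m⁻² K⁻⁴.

Power absorbed = (1−a)S·πR²; power emitted = 4πR²σT⁴. Equating and cancelling πR²:
T = ((1−a)S / 4σ)^(1/4) = (1550 / (4 × 5.67×10⁻⁸))^(1/4) = (6.83×10^9)^(1/4).
T = 288 K.

T ≈ 288 K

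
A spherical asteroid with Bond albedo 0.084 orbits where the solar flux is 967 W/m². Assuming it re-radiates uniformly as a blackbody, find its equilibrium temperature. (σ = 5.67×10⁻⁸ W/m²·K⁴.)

T ≈ 250 K

Power absorbed = (1−a)S·πR²; power emitted = 4πR²σT⁴. Equating and cancelling πR²:
T = ((1−a)S / 4σ)^(1/4) = (886 / (4 × 5.67×10⁻⁸))^(1/4) = (3.91×10^9)^(1/4).
T = 250 K.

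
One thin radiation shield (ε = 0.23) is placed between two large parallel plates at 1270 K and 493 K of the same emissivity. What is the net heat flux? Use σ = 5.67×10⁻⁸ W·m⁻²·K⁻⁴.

Each of the 2 gaps contributes resistance (2/ε − 1) = 2/0.23 − 1 = 7.696; total = 15.39.
q = σ(T₁⁴ − T₂⁴) / 15.39 = 5.67×10⁻⁸ × 2.54×10^12 / 15.39 = 9370 W/m².

q ≈ 9370 W/m²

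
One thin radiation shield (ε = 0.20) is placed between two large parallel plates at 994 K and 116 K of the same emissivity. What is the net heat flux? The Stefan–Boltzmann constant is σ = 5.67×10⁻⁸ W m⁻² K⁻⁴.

q ≈ 3070 W/m²

Each of the 2 gaps contributes resistance (2/ε − 1) = 2/0.20 − 1 = 9.000; total = 18.00.
q = σ(T₁⁴ − T₂⁴) / 18.00 = 5.67×10⁻⁸ × 9.76×10^11 / 18.00 = 3070 W/m².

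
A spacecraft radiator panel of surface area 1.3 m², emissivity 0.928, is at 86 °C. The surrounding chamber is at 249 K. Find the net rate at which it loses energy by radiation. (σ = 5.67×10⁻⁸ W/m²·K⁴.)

Convert: 86 °C = 359 K.
Q = εσA(T⁴ − T_s⁴). T⁴ − T_s⁴ = (359)⁴ − (249)⁴ = 1.66×10^10 − 3.84×10^9 = 1.28×10^10 K⁴.
Q = 0.928 × 5.67×10⁻⁸ × 1.30 × 1.28×10^10 = 873 W.

Q ≈ 873 W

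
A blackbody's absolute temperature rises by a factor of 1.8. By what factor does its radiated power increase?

P ∝ T⁴, so the power scales as (1.8)⁴ = 10.5.

factor ≈ 10.5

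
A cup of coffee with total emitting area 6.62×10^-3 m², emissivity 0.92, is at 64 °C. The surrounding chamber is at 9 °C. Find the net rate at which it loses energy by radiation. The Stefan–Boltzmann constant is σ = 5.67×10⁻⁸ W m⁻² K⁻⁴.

Q ≈ 2.27 W

Convert: 64 °C = 337 K; 9 °C = 282 K.
Q = εσA(T⁴ − T_s⁴). T⁴ − T_s⁴ = (337)⁴ − (282)⁴ = 1.29×10^10 − 6.32×10^9 = 6.57×10^9 K⁴.
Q = 0.92 × 5.67×10⁻⁸ × 6.62×10^-3 × 6.57×10^9 = 2.27 W.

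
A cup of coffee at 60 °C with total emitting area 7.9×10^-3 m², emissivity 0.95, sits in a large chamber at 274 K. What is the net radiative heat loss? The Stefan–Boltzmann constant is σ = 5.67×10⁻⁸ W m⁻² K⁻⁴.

Convert: 60 °C = 333 K.
Q = εσA(T⁴ − T_s⁴). T⁴ − T_s⁴ = (333)⁴ − (274)⁴ = 1.23×10^10 − 5.64×10^9 = 6.66×10^9 K⁴.
Q = 0.95 × 5.67×10⁻⁸ × 7.90×10^-3 × 6.66×10^9 = 2.83 W.

Q ≈ 2.83 W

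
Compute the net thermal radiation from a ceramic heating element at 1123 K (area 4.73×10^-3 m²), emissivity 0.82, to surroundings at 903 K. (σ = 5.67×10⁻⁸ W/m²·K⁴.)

Q = εσA(T⁴ − T_s⁴). T⁴ − T_s⁴ = (1123)⁴ − (903)⁴ = 1.59×10^12 − 6.65×10^11 = 9.26×10^11 K⁴.
Q = 0.82 × 5.67×10⁻⁸ × 4.73×10^-3 × 9.26×10^11 = 204 W.

Q ≈ 204 W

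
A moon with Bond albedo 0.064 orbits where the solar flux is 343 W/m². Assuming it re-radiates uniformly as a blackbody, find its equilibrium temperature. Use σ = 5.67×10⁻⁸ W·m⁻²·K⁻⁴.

T ≈ 194 K

Power absorbed = (1−a)S·πR²; power emitted = 4πR²σT⁴. Equating and cancelling πR²:
T = ((1−a)S / 4σ)^(1/4) = (321 / (4 × 5.67×10⁻⁸))^(1/4) = (1.42×10^9)^(1/4).
T = 194 K.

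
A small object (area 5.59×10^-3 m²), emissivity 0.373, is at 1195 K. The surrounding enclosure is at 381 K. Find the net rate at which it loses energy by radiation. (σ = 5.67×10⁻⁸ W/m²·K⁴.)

Q ≈ 239 W

Q = εσA(T⁴ − T_s⁴). T⁴ − T_s⁴ = (1195)⁴ − (381)⁴ = 2.04×10^12 − 2.11×10^10 = 2.02×10^12 K⁴.
Q = 0.373 × 5.67×10⁻⁸ × 5.59×10^-3 × 2.02×10^12 = 239 W.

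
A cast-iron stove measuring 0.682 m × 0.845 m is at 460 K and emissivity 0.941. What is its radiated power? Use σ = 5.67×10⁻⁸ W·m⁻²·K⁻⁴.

P ≈ 1380 W

A = 0.682 × 0.845 = 0.576 m².
P = εσAT⁴ = 0.941 × 5.67×10⁻⁸ × 0.576 × (460)⁴ = 0.941 × 5.67×10⁻⁸ × 0.576 × 4.48×10^10.
P = 1380 W.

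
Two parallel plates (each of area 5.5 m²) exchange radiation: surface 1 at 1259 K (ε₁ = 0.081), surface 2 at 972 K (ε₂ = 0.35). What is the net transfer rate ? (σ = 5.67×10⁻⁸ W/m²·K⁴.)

For two large parallel gray plates, q = σ(T₁⁴ − T₂⁴) / (1/ε₁ + 1/ε₂ − 1).
1/ε₁ + 1/ε₂ − 1 = 1/0.081 + 1/0.35 − 1 = 14.20.
T₁⁴ − T₂⁴ = 2.51×10^12 − 8.93×10^11 = 1.62×10^12 K⁴.
q = 5.67×10⁻⁸ × 1.62×10^12 / 14.20 = 6470 W/m².
Q = q·A = 6470 × 5.5 = 35600 W.

Q ≈ 35600 W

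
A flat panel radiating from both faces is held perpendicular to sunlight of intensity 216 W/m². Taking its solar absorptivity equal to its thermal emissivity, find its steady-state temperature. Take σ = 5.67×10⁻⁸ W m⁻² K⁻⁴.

T ≈ 209 K

Absorbed flux αS = emitted flux 2εσT⁴ per unit area; with α = ε this gives T = (S/2σ)^(1/4).
T = (216 / (2 × 5.67×10⁻⁸))^(1/4) = (1.90×10^9)^(1/4).
T = 209 K.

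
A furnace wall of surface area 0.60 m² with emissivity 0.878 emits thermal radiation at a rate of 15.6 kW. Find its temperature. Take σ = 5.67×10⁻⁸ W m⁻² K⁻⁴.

From P = εσAT⁴, T = (P / εσA)^(1/4) = (15600 / (0.878 × 5.67×10⁻⁸ × 0.600))^(1/4).
T = (5.22×10^11)^(1/4) = 850 K.

T ≈ 850 K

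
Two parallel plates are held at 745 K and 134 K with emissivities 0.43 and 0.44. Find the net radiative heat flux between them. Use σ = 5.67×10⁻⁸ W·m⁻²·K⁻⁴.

q ≈ 4850 W/m²

For two large parallel gray plates, q = σ(T₁⁴ − T₂⁴) / (1/ε₁ + 1/ε₂ − 1).
1/ε₁ + 1/ε₂ − 1 = 1/0.43 + 1/0.44 − 1 = 3.598.
T₁⁴ − T₂⁴ = 3.08×10^11 − 3.22×10^8 = 3.08×10^11 K⁴.
q = 5.67×10⁻⁸ × 3.08×10^11 / 3.598 = 4850 W/m².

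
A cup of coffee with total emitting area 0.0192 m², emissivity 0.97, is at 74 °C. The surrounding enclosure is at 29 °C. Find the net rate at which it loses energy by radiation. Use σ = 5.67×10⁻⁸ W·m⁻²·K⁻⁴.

Convert: 74 °C = 347 K; 29 °C = 302 K.
Q = εσA(T⁴ − T_s⁴). T⁴ − T_s⁴ = (347)⁴ − (302)⁴ = 1.45×10^10 − 8.32×10^9 = 6.18×10^9 K⁴.
Q = 0.97 × 5.67×10⁻⁸ × 0.0192 × 6.18×10^9 = 6.53 W.

Q ≈ 6.53 W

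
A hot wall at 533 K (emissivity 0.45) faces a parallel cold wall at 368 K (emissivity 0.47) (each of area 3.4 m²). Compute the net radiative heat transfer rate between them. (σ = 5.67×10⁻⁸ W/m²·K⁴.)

Q ≈ 3590 W

For two large parallel gray plates, q = σ(T₁⁴ − T₂⁴) / (1/ε₁ + 1/ε₂ − 1).
1/ε₁ + 1/ε₂ − 1 = 1/0.45 + 1/0.47 − 1 = 3.350.
T₁⁴ − T₂⁴ = 8.07×10^10 − 1.83×10^10 = 6.24×10^10 K⁴.
q = 5.67×10⁻⁸ × 6.24×10^10 / 3.350 = 1060 W/m².
Q = q·A = 1060 × 3.4 = 3590 W.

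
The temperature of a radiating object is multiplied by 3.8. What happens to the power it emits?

factor ≈ 209

P ∝ T⁴, so the power scales as (3.8)⁴ = 209.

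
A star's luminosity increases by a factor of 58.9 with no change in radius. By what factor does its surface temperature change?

factor ≈ 2.77

P ∝ T⁴ ⇒ T ∝ P^(1/4), so T scales by (58.9)^(1/4) = 2.77.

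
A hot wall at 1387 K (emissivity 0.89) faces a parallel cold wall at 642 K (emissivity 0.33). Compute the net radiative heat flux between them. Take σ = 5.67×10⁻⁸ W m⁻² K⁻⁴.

q ≈ 63500 W/m²

For two large parallel gray plates, q = σ(T₁⁴ − T₂⁴) / (1/ε₁ + 1/ε₂ − 1).
1/ε₁ + 1/ε₂ − 1 = 1/0.89 + 1/0.33 − 1 = 3.154.
T₁⁴ − T₂⁴ = 3.70×10^12 − 1.70×10^11 = 3.53×10^12 K⁴.
q = 5.67×10⁻⁸ × 3.53×10^12 / 3.154 = 63500 W/m².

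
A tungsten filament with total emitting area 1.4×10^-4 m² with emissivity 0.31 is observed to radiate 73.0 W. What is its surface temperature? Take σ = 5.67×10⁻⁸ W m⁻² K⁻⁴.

From P = εσAT⁴, T = (P / εσA)^(1/4) = (73.0 / (0.31 × 5.67×10⁻⁸ × 1.40×10^-4))^(1/4).
T = (2.97×10^13)^(1/4) = 2330 K.

T ≈ 2330 K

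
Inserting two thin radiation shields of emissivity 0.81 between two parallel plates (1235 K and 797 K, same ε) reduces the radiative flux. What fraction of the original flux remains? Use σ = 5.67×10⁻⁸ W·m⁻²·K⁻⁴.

With N identical shields there are N+1 = 3 gaps in series, each with the same radiative resistance, so the flux falls to 1/(N+1) of its unshielded value.

ratio ≈ 0.333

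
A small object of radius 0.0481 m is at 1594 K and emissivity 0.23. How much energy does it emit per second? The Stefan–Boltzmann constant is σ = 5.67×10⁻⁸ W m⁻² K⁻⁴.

P ≈ 2450 W

A = 4πr² = 4π × (0.0481)² = 0.0291 m².
P = εσAT⁴ = 0.23 × 5.67×10⁻⁸ × 0.0291 × (1594)⁴ = 0.23 × 5.67×10⁻⁸ × 0.0291 × 6.46×10^12.
P = 2450 W.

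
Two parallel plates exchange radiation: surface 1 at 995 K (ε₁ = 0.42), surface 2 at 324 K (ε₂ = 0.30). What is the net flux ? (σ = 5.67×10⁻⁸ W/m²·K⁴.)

q ≈ 11700 W/m²

For two large parallel gray plates, q = σ(T₁⁴ − T₂⁴) / (1/ε₁ + 1/ε₂ − 1).
1/ε₁ + 1/ε₂ − 1 = 1/0.42 + 1/0.30 − 1 = 4.714.
T₁⁴ − T₂⁴ = 9.80×10^11 − 1.10×10^10 = 9.69×10^11 K⁴.
q = 5.67×10⁻⁸ × 9.69×10^11 / 4.714 = 11700 W/m².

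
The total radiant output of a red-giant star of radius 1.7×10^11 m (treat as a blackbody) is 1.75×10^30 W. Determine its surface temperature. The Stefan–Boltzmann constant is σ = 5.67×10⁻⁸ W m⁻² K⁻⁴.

T ≈ 3040 K

A = 4πr² = 4π × (1.7×10^11)² = 3.63×10^23 m².
From P = σAT⁴, T = (P / σA)^(1/4) = (1.75×10^30 / (5.67×10⁻⁸ × 3.63×10^23))^(1/4).
T = (8.50×10^13)^(1/4) = 3040 K.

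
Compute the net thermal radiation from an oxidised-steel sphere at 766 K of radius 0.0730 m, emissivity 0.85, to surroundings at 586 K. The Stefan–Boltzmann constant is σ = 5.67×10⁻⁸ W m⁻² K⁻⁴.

Q ≈ 731 W

A = 4πr² = 4π × (0.0730)² = 0.0670 m².
Q = εσA(T⁴ − T_s⁴). T⁴ − T_s⁴ = (766)⁴ − (586)⁴ = 3.44×10^11 − 1.18×10^11 = 2.26×10^11 K⁴.
Q = 0.85 × 5.67×10⁻⁸ × 0.0670 × 2.26×10^11 = 731 W.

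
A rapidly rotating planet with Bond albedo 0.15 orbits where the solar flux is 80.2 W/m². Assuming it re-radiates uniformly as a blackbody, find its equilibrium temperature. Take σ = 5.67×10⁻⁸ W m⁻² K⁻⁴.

Power absorbed = (1−a)S·πR²; power emitted = 4πR²σT⁴. Equating and cancelling πR²:
T = ((1−a)S / 4σ)^(1/4) = (68.2 / (4 × 5.67×10⁻⁸))^(1/4) = (3.01×10^8)^(1/4).
T = 132 K.

T ≈ 132 K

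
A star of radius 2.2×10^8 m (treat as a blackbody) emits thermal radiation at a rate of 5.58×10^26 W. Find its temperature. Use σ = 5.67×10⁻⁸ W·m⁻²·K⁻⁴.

T ≈ 11300 K

A = 4πr² = 4π × (2.2×10^8)² = 6.08×10^17 m².
From P = σAT⁴, T = (P / σA)^(1/4) = (5.58×10^26 / (5.67×10⁻⁸ × 6.08×10^17))^(1/4).
T = (1.62×10^16)^(1/4) = 11300 K.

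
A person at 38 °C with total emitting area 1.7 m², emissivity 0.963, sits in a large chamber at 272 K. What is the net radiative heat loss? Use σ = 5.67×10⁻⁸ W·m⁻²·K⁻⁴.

Q ≈ 360 W

Convert: 38 °C = 311 K.
Q = εσA(T⁴ − T_s⁴). T⁴ − T_s⁴ = (311)⁴ − (272)⁴ = 9.35×10^9 − 5.47×10^9 = 3.88×10^9 K⁴.
Q = 0.963 × 5.67×10⁻⁸ × 1.70 × 3.88×10^9 = 360 W.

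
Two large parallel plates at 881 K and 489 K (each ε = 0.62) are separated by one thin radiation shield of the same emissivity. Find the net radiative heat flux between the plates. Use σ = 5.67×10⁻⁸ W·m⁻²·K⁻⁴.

Each of the 2 gaps contributes resistance (2/ε − 1) = 2/0.62 − 1 = 2.226; total = 4.452.
q = σ(T₁⁴ − T₂⁴) / 4.452 = 5.67×10⁻⁸ × 5.45×10^11 / 4.452 = 6940 W/m².

q ≈ 6940 W/m²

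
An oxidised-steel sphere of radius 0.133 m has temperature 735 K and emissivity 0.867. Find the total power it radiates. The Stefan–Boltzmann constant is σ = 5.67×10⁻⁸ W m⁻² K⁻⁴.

A = 4πr² = 4π × (0.133)² = 0.222 m².
P = εσAT⁴ = 0.867 × 5.67×10⁻⁸ × 0.222 × (735)⁴ = 0.867 × 5.67×10⁻⁸ × 0.222 × 2.92×10^11.
P = 3190 W.

P ≈ 3190 W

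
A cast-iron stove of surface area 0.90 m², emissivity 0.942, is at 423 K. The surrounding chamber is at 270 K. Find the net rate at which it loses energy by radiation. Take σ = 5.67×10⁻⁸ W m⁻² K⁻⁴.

Q = εσA(T⁴ − T_s⁴). T⁴ − T_s⁴ = (423)⁴ − (270)⁴ = 3.20×10^10 − 5.31×10^9 = 2.67×10^10 K⁴.
Q = 0.942 × 5.67×10⁻⁸ × 0.900 × 2.67×10^10 = 1280 W.

Q ≈ 1280 W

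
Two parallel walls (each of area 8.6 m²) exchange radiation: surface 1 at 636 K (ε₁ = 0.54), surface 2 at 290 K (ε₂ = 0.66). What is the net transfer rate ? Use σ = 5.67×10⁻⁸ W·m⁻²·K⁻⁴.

For two large parallel gray plates, q = σ(T₁⁴ − T₂⁴) / (1/ε₁ + 1/ε₂ − 1).
1/ε₁ + 1/ε₂ − 1 = 1/0.54 + 1/0.66 − 1 = 2.367.
T₁⁴ − T₂⁴ = 1.64×10^11 − 7.07×10^9 = 1.57×10^11 K⁴.
q = 5.67×10⁻⁸ × 1.57×10^11 / 2.367 = 3750 W/m².
Q = q·A = 3750 × 8.6 = 32200 W.

Q ≈ 32200 W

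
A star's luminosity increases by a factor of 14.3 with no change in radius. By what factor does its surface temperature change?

P ∝ T⁴ ⇒ T ∝ P^(1/4), so T scales by (14.3)^(1/4) = 1.94.

factor ≈ 1.94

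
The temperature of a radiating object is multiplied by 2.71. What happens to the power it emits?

factor ≈ 53.9

P ∝ T⁴, so the power scales as (2.71)⁴ = 53.9.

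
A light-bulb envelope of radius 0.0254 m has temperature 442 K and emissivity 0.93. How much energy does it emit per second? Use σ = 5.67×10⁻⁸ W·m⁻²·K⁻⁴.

A = 4πr² = 4π × (0.0254)² = 8.11×10^-3 m².
P = εσAT⁴ = 0.93 × 5.67×10⁻⁸ × 8.11×10^-3 × (442)⁴ = 0.93 × 5.67×10⁻⁸ × 8.11×10^-3 × 3.82×10^10.
P = 16.3 W.

P ≈ 16.3 W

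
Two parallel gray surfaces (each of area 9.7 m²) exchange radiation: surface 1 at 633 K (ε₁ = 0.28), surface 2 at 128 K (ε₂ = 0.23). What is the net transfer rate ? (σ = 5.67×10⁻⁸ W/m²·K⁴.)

Q ≈ 12700 W

For two large parallel gray plates, q = σ(T₁⁴ − T₂⁴) / (1/ε₁ + 1/ε₂ − 1).
1/ε₁ + 1/ε₂ − 1 = 1/0.28 + 1/0.23 − 1 = 6.919.
T₁⁴ − T₂⁴ = 1.61×10^11 − 2.68×10^8 = 1.60×10^11 K⁴.
q = 5.67×10⁻⁸ × 1.60×10^11 / 6.919 = 1310 W/m².
Q = q·A = 1310 × 9.7 = 12700 W.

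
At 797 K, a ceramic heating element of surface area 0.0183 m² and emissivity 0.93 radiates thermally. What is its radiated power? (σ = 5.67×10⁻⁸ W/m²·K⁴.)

P ≈ 389 W

Stefan–Boltzmann: P = εσAT⁴ = 0.93 × 5.67×10⁻⁸ × 0.0183 × (797)⁴ = 0.93 × 5.67×10⁻⁸ × 0.0183 × 4.03×10^11.
P = 389 W.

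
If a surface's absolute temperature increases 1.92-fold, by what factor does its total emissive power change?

P ∝ T⁴, so the power scales as (1.92)⁴ = 13.6.

factor ≈ 13.6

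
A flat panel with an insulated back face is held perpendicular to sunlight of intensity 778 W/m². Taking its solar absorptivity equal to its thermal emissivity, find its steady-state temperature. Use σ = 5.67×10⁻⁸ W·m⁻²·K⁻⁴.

T ≈ 342 K

Absorbed flux αS = emitted flux εσT⁴ (one radiating face); with α = ε, T = (S/σ)^(1/4).
T = (778 / 5.67×10⁻⁸)^(1/4) = (1.37×10^10)^(1/4).
T = 342 K.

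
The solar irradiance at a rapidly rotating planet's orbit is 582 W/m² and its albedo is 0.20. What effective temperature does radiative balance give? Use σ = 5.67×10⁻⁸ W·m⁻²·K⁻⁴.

Power absorbed = (1−a)S·πR²; power emitted = 4πR²σT⁴. Equating and cancelling πR²:
T = ((1−a)S / 4σ)^(1/4) = (466 / (4 × 5.67×10⁻⁸))^(1/4) = (2.05×10^9)^(1/4).
T = 213 K.

T ≈ 213 K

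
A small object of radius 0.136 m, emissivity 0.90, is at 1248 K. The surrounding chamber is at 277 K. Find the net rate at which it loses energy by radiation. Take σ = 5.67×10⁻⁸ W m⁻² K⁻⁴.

Q ≈ 28700 W

A = 4πr² = 4π × (0.136)² = 0.232 m².
Q = εσA(T⁴ − T_s⁴). T⁴ − T_s⁴ = (1248)⁴ − (277)⁴ = 2.43×10^12 − 5.89×10^9 = 2.42×10^12 K⁴.
Q = 0.90 × 5.67×10⁻⁸ × 0.232 × 2.42×10^12 = 28700 W.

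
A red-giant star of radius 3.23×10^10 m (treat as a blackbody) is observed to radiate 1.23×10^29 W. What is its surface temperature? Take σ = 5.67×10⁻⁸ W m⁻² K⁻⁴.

A = 4πr² = 4π × (3.23×10^10)² = 1.31×10^22 m².
From P = σAT⁴, T = (P / σA)^(1/4) = (1.23×10^29 / (5.67×10⁻⁸ × 1.31×10^22))^(1/4).
T = (1.65×10^14)^(1/4) = 3590 K.

T ≈ 3590 K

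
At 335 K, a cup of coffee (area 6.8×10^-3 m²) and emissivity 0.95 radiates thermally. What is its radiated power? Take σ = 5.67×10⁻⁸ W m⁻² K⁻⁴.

Stefan–Boltzmann: P = εσAT⁴ = 0.95 × 5.67×10⁻⁸ × 6.80×10^-3 × (335)⁴ = 0.95 × 5.67×10⁻⁸ × 6.80×10^-3 × 1.26×10^10.
P = 4.61 W.

P ≈ 4.61 W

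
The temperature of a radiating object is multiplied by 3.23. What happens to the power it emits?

P ∝ T⁴, so the power scales as (3.23)⁴ = 109.

factor ≈ 109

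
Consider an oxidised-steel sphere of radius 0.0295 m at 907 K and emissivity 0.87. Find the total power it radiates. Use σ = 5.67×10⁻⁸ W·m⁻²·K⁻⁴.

A = 4πr² = 4π × (0.0295)² = 0.0109 m².
Stefan–Boltzmann: P = εσAT⁴ = 0.87 × 5.67×10⁻⁸ × 0.0109 × (907)⁴ = 0.87 × 5.67×10⁻⁸ × 0.0109 × 6.77×10^11.
P = 365 W.

P ≈ 365 W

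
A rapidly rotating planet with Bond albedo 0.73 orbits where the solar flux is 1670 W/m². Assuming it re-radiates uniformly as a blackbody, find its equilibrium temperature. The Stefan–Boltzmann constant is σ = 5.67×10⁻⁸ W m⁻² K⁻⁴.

T ≈ 211 K

Power absorbed = (1−a)S·πR²; power emitted = 4πR²σT⁴. Equating and cancelling πR²:
T = ((1−a)S / 4σ)^(1/4) = (451 / (4 × 5.67×10⁻⁸))^(1/4) = (1.99×10^9)^(1/4).
T = 211 K.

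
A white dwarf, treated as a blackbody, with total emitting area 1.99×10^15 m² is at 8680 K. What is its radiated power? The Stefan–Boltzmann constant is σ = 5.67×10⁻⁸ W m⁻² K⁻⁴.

P = σAT⁴ = 5.67×10⁻⁸ × 1.99×10^15 × (8680)⁴ = 5.67×10⁻⁸ × 1.99×10^15 × 5.68×10^15.
P = 6.40×10^23 W.

P ≈ 6.40×10^23 W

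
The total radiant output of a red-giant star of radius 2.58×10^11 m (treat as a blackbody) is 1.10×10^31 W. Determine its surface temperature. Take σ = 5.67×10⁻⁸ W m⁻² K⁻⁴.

T ≈ 3900 K

A = 4πr² = 4π × (2.58×10^11)² = 8.36×10^23 m².
From P = σAT⁴, T = (P / σA)^(1/4) = (1.10×10^31 / (5.67×10⁻⁸ × 8.36×10^23))^(1/4).
T = (2.32×10^14)^(1/4) = 3900 K.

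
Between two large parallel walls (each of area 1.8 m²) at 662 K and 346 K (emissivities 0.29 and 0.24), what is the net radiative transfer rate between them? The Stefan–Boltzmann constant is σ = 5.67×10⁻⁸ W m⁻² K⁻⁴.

Q ≈ 2740 W

For two large parallel gray plates, q = σ(T₁⁴ − T₂⁴) / (1/ε₁ + 1/ε₂ − 1).
1/ε₁ + 1/ε₂ − 1 = 1/0.29 + 1/0.24 − 1 = 6.615.
T₁⁴ − T₂⁴ = 1.92×10^11 − 1.43×10^10 = 1.78×10^11 K⁴.
q = 5.67×10⁻⁸ × 1.78×10^11 / 6.615 = 1520 W/m².
Q = q·A = 1520 × 1.8 = 2740 W.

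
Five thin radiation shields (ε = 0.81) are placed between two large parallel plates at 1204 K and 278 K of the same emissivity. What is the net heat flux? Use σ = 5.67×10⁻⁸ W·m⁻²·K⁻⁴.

q ≈ 13500 W/m²

Each of the 6 gaps contributes resistance (2/ε − 1) = 2/0.81 − 1 = 1.469; total = 8.815.
q = σ(T₁⁴ − T₂⁴) / 8.815 = 5.67×10⁻⁸ × 2.10×10^12 / 8.815 = 13500 W/m².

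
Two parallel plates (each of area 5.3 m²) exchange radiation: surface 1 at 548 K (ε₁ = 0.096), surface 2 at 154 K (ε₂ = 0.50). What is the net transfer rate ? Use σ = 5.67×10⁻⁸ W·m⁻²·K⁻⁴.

For two large parallel gray plates, q = σ(T₁⁴ − T₂⁴) / (1/ε₁ + 1/ε₂ − 1).
1/ε₁ + 1/ε₂ − 1 = 1/0.096 + 1/0.50 − 1 = 11.42.
T₁⁴ − T₂⁴ = 9.02×10^10 − 5.62×10^8 = 8.96×10^10 K⁴.
q = 5.67×10⁻⁸ × 8.96×10^10 / 11.42 = 445 W/m².
Q = q·A = 445 × 5.3 = 2360 W.

Q ≈ 2360 W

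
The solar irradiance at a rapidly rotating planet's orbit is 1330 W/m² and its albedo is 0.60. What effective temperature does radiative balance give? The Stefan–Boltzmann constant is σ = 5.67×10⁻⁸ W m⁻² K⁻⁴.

Power absorbed = (1−a)S·πR²; power emitted = 4πR²σT⁴. Equating and cancelling πR²:
T = ((1−a)S / 4σ)^(1/4) = (532 / (4 × 5.67×10⁻⁸))^(1/4) = (2.35×10^9)^(1/4).
T = 220 K.

T ≈ 220 K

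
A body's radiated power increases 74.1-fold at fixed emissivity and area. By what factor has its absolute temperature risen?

P ∝ T⁴ ⇒ T ∝ P^(1/4), so T scales by (74.1)^(1/4) = 2.93.

factor ≈ 2.93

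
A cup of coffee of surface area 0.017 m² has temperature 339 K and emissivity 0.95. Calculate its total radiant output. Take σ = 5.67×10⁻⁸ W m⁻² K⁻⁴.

P ≈ 12.1 W

Stefan–Boltzmann: P = εσAT⁴ = 0.95 × 5.67×10⁻⁸ × 0.0170 × (339)⁴ = 0.95 × 5.67×10⁻⁸ × 0.0170 × 1.32×10^10.
P = 12.1 W.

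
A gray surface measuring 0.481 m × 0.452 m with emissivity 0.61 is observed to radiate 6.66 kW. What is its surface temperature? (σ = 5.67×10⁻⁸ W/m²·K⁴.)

A = 0.481 × 0.452 = 0.217 m².
From P = εσAT⁴, T = (P / εσA)^(1/4) = (6660 / (0.61 × 5.67×10⁻⁸ × 0.217))^(1/4).
T = (8.86×10^11)^(1/4) = 970 K.

T ≈ 970 K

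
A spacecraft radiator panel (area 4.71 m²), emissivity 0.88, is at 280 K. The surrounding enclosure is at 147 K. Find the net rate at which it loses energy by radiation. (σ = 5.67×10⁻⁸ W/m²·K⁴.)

Q ≈ 1330 W

Q = εσA(T⁴ − T_s⁴). T⁴ − T_s⁴ = (280)⁴ − (147)⁴ = 6.15×10^9 − 4.67×10^8 = 5.68×10^9 K⁴.
Q = 0.88 × 5.67×10⁻⁸ × 4.71 × 5.68×10^9 = 1330 W.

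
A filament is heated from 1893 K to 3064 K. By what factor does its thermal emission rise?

P ∝ T⁴, so the ratio is (3064/1893)⁴ = (1.619)⁴ = 6.86.

ratio ≈ 6.86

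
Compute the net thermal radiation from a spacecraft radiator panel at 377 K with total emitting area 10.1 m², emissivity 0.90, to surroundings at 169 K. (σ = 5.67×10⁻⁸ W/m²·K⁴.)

Q = εσA(T⁴ − T_s⁴). T⁴ − T_s⁴ = (377)⁴ − (169)⁴ = 2.02×10^10 − 8.16×10^8 = 1.94×10^10 K⁴.
Q = 0.90 × 5.67×10⁻⁸ × 10.1 × 1.94×10^10 = 9990 W.

Q ≈ 9990 W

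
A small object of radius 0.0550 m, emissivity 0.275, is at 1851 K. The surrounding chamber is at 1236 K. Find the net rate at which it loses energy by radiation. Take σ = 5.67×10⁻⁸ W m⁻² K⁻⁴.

Q ≈ 5570 W

A = 4πr² = 4π × (0.0550)² = 0.0380 m².
Q = εσA(T⁴ − T_s⁴). T⁴ − T_s⁴ = (1851)⁴ − (1236)⁴ = 1.17×10^13 − 2.33×10^12 = 9.40×10^12 K⁴.
Q = 0.275 × 5.67×10⁻⁸ × 0.0380 × 9.40×10^12 = 5570 W.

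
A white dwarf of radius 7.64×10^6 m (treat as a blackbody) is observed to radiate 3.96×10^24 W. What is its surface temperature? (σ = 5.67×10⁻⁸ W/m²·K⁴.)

A = 4πr² = 4π × (7.64×10^6)² = 7.33×10^14 m².
From P = σAT⁴, T = (P / σA)^(1/4) = (3.96×10^24 / (5.67×10⁻⁸ × 7.33×10^14))^(1/4).
T = (9.52×10^16)^(1/4) = 17600 K.

T ≈ 17600 K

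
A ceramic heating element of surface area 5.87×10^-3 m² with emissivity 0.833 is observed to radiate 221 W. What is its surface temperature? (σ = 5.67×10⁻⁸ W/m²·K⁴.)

From P = εσAT⁴, T = (P / εσA)^(1/4) = (221 / (0.833 × 5.67×10⁻⁸ × 5.87×10^-3))^(1/4).
T = (7.97×10^11)^(1/4) = 945 K.

T ≈ 945 K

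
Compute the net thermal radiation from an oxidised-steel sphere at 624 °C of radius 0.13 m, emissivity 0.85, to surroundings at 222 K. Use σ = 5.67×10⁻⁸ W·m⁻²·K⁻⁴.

Q ≈ 6600 W

A = 4πr² = 4π × (0.13)² = 0.212 m².
Convert: 624 °C = 897 K.
Q = εσA(T⁴ − T_s⁴). T⁴ − T_s⁴ = (897)⁴ − (222)⁴ = 6.47×10^11 − 2.43×10^9 = 6.45×10^11 K⁴.
Q = 0.85 × 5.67×10⁻⁸ × 0.212 × 6.45×10^11 = 6600 W.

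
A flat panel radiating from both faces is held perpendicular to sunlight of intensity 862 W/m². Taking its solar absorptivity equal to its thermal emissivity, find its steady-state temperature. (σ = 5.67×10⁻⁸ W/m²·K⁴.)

Absorbed flux αS = emitted flux 2εσT⁴ per unit area; with α = ε this gives T = (S/2σ)^(1/4).
T = (862 / (2 × 5.67×10⁻⁸))^(1/4) = (7.60×10^9)^(1/4).
T = 295 K.

T ≈ 295 K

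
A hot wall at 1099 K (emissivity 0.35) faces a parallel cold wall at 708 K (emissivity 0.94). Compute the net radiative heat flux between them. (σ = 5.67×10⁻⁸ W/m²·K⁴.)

For two large parallel gray plates, q = σ(T₁⁴ − T₂⁴) / (1/ε₁ + 1/ε₂ − 1).
1/ε₁ + 1/ε₂ − 1 = 1/0.35 + 1/0.94 − 1 = 2.921.
T₁⁴ − T₂⁴ = 1.46×10^12 − 2.51×10^11 = 1.21×10^12 K⁴.
q = 5.67×10⁻⁸ × 1.21×10^12 / 2.921 = 23400 W/m².

q ≈ 23400 W/m²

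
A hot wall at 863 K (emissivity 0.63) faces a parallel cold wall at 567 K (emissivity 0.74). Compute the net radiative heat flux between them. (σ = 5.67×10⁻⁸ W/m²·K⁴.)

For two large parallel gray plates, q = σ(T₁⁴ − T₂⁴) / (1/ε₁ + 1/ε₂ − 1).
1/ε₁ + 1/ε₂ − 1 = 1/0.63 + 1/0.74 − 1 = 1.939.
T₁⁴ − T₂⁴ = 5.55×10^11 − 1.03×10^11 = 4.51×10^11 K⁴.
q = 5.67×10⁻⁸ × 4.51×10^11 / 1.939 = 13200 W/m².

q ≈ 13200 W/m²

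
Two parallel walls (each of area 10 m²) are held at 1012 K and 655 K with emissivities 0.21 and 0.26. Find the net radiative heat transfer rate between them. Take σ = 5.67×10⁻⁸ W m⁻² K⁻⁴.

For two large parallel gray plates, q = σ(T₁⁴ − T₂⁴) / (1/ε₁ + 1/ε₂ − 1).
1/ε₁ + 1/ε₂ − 1 = 1/0.21 + 1/0.26 − 1 = 7.608.
T₁⁴ − T₂⁴ = 1.05×10^12 − 1.84×10^11 = 8.65×10^11 K⁴.
q = 5.67×10⁻⁸ × 8.65×10^11 / 7.608 = 6450 W/m².
Q = q·A = 6450 × 10 = 64500 W.

Q ≈ 64500 W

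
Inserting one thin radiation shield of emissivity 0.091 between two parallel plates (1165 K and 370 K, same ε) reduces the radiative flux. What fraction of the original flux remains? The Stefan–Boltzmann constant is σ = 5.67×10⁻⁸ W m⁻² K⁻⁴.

ratio ≈ 0.500

With N identical shields there are N+1 = 2 gaps in series, each with the same radiative resistance, so the flux falls to 1/(N+1) of its unshielded value.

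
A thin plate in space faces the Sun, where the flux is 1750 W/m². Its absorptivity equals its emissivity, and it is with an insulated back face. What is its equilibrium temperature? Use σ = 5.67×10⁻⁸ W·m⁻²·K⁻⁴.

T ≈ 419 K

Absorbed flux αS = emitted flux εσT⁴ (one radiating face); with α = ε, T = (S/σ)^(1/4).
T = (1750 / 5.67×10⁻⁸)^(1/4) = (3.09×10^10)^(1/4).
T = 419 K.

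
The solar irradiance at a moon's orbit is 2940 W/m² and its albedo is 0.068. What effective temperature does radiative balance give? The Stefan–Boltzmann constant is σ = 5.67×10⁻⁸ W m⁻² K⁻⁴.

T ≈ 332 K

Power absorbed = (1−a)S·πR²; power emitted = 4πR²σT⁴. Equating and cancelling πR²:
T = ((1−a)S / 4σ)^(1/4) = (2740 / (4 × 5.67×10⁻⁸))^(1/4) = (1.21×10^10)^(1/4).
T = 332 K.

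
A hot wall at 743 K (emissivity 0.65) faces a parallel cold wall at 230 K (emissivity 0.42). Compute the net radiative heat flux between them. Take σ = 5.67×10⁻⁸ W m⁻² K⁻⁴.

For two large parallel gray plates, q = σ(T₁⁴ − T₂⁴) / (1/ε₁ + 1/ε₂ − 1).
1/ε₁ + 1/ε₂ − 1 = 1/0.65 + 1/0.42 − 1 = 2.919.
T₁⁴ − T₂⁴ = 3.05×10^11 − 2.80×10^9 = 3.02×10^11 K⁴.
q = 5.67×10⁻⁸ × 3.02×10^11 / 2.919 = 5860 W/m².

q ≈ 5860 W/m²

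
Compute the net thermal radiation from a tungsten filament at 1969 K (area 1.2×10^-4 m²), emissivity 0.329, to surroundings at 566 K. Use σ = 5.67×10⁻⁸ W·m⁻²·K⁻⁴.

Q = εσA(T⁴ − T_s⁴). T⁴ − T_s⁴ = (1969)⁴ − (566)⁴ = 1.50×10^13 − 1.03×10^11 = 1.49×10^13 K⁴.
Q = 0.329 × 5.67×10⁻⁸ × 1.20×10^-4 × 1.49×10^13 = 33.4 W.

Q ≈ 33.4 W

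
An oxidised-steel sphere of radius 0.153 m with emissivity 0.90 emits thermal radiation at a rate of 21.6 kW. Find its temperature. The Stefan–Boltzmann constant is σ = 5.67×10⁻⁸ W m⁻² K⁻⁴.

A = 4πr² = 4π × (0.153)² = 0.294 m².
From P = εσAT⁴, T = (P / εσA)^(1/4) = (21600 / (0.90 × 5.67×10⁻⁸ × 0.294))^(1/4).
T = (1.44×10^12)^(1/4) = 1100 K.

T ≈ 1100 K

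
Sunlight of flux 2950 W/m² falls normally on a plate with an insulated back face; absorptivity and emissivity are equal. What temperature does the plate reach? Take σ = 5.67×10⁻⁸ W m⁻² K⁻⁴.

T ≈ 478 K

Absorbed flux αS = emitted flux εσT⁴ (one radiating face); with α = ε, T = (S/σ)^(1/4).
T = (2950 / 5.67×10⁻⁸)^(1/4) = (5.20×10^10)^(1/4).
T = 478 K.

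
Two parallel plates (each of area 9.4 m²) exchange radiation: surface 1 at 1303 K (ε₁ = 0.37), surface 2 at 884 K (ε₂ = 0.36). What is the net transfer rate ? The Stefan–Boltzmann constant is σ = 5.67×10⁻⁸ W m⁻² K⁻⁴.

For two large parallel gray plates, q = σ(T₁⁴ − T₂⁴) / (1/ε₁ + 1/ε₂ − 1).
1/ε₁ + 1/ε₂ − 1 = 1/0.37 + 1/0.36 − 1 = 4.480.
T₁⁴ − T₂⁴ = 2.88×10^12 − 6.11×10^11 = 2.27×10^12 K⁴.
q = 5.67×10⁻⁸ × 2.27×10^12 / 4.480 = 28800 W/m².
Q = q·A = 28800 × 9.4 = 2.70×10^5 W.

Q ≈ 2.70×10^5 W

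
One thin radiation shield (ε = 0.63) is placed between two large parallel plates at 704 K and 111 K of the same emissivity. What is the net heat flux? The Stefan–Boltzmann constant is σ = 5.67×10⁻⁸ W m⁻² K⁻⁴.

q ≈ 3200 W/m²

Each of the 2 gaps contributes resistance (2/ε − 1) = 2/0.63 − 1 = 2.175; total = 4.349.
q = σ(T₁⁴ − T₂⁴) / 4.349 = 5.67×10⁻⁸ × 2.45×10^11 / 4.349 = 3200 W/m².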